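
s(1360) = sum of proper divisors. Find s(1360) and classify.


Proper divisors: 1, 2, 4, 5, 8, 10, 16, 17, 20, 34, 40, 68, 80, 85, 136, 170, 272, 340, 680
Sum = 1 + 2 + 4 + 5 + 8 + 10 + 16 + 17 + 20 + 34 + 40 + 68 + 80 + 85 + 136 + 170 + 272 + 340 + 680 = 1988
1988 > 1360 → abundant

s(1360) = 1988 (abundant)


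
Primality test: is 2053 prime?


Check divisors up to sqrt(2053) = 45.3100
No divisors found.
2053 is prime.

Yes, 2053 is prime


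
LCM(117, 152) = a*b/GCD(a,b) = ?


GCD(117, 152) = 1
LCM = 117*152/1 = 17784/1 = 17784

LCM = 17784


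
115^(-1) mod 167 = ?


Use the extended Euclidean algorithm on (167, 115); each row r = 167*s + 115*t:
r=167, s=1, t=0
r=115, s=0, t=1
q=1: r=52, s=1, t=-1   [167*(1) + 115*(-1) = 52]
q=2: r=11, s=-2, t=3   [167*(-2) + 115*(3) = 11]
q=4: r=8, s=9, t=-13   [167*(9) + 115*(-13) = 8]
q=1: r=3, s=-11, t=16   [167*(-11) + 115*(16) = 3]
q=2: r=2, s=31, t=-45   [167*(31) + 115*(-45) = 2]
q=1: r=1, s=-42, t=61   [167*(-42) + 115*(61) = 1]
q=2: r=0, s=115, t=-167   [167*(115) + 115*(-167) = 0]
GCD = 1 with t = 61, so 115*(61) ≡ 1 (mod 167)
Inverse = 61 mod 167 = 61
Check: 115 * 61 = 7015 ≡ 1 (mod 167)

115^(-1) ≡ 61 (mod 167)


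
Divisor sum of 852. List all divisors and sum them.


Divisors of 852: 1, 2, 3, 4, 6, 12, 71, 142, 213, 284, 426, 852
Sum = 1 + 2 + 3 + 4 + 6 + 12 + 71 + 142 + 213 + 284 + 426 + 852 = 2016

σ(852) = 2016


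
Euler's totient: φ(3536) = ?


3536 = 2^4 × 13 × 17
Prime factors: 2, 13, 17
φ(3536) = 3536 × (1-1/2) × (1-1/13) × (1-1/17)
= 3536 × 1/2 × 12/13 × 16/17 = 1536

φ(3536) = 1536


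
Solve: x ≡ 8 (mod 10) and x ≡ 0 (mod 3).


M = 10*3 = 30
M1 = M/10 = 3, M2 = M/3 = 10
M1^(-1) mod 10 = 7, M2^(-1) mod 3 = 1
x = 8*3*7 + 0*10*1 = 168
168 mod 30 = 18
Check: 18 mod 10 = 8 ✓, 18 mod 3 = 0 ✓

x ≡ 18 (mod 30)


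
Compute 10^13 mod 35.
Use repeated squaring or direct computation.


10^1 mod 35 = 10
10^2 mod 35 = 30
10^3 mod 35 = 20
10^4 mod 35 = 25
10^5 mod 35 = 5
10^6 mod 35 = 15
10^7 mod 35 = 10
10^8 mod 35 = 30
10^9 mod 35 = 20
10^10 mod 35 = 25
10^11 mod 35 = 5
10^12 mod 35 = 15
10^13 mod 35 = 10


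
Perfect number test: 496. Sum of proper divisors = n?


Proper divisors of 496: 1, 2, 4, 8, 16, 31, 62, 124, 248
Sum = 1 + 2 + 4 + 8 + 16 + 31 + 62 + 124 + 248 = 496

Yes, 496 is perfect (496 = 496)


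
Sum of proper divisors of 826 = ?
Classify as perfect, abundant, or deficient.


Proper divisors: 1, 2, 7, 14, 59, 118, 413
Sum = 1 + 2 + 7 + 14 + 59 + 118 + 413 = 614
614 < 826 → deficient

s(826) = 614 (deficient)


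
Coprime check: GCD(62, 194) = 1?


Euclidean algorithm:
194 = 3 * 62 + 8
62 = 7 * 8 + 6
8 = 1 * 6 + 2
6 = 3 * 2 + 0
GCD(62, 194) = 2

No, not coprime (GCD = 2)


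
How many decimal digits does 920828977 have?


920828977 has 9 digits in base 10
floor(log10(920828977)) + 1 = floor(8.9642) + 1 = 9

9 digits (base 10)


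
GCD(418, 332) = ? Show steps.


418 = 1 * 332 + 86
332 = 3 * 86 + 74
86 = 1 * 74 + 12
74 = 6 * 12 + 2
12 = 6 * 2 + 0
GCD = 2


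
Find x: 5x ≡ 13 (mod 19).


GCD(5, 19) = 1, unique solution
a^(-1) mod 19 = 4
x = 4 * 13 mod 19 = 14

x ≡ 14 (mod 19)


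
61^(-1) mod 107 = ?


Use the extended Euclidean algorithm on (107, 61); each row r = 107*s + 61*t:
r=107, s=1, t=0
r=61, s=0, t=1
q=1: r=46, s=1, t=-1   [107*(1) + 61*(-1) = 46]
q=1: r=15, s=-1, t=2   [107*(-1) + 61*(2) = 15]
q=3: r=1, s=4, t=-7   [107*(4) + 61*(-7) = 1]
q=15: r=0, s=-61, t=107   [107*(-61) + 61*(107) = 0]
GCD = 1 with t = -7, so 61*(-7) ≡ 1 (mod 107)
Inverse = -7 mod 107 = 100
Check: 61 * 100 = 6100 ≡ 1 (mod 107)

61^(-1) ≡ 100 (mod 107)


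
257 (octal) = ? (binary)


257 (base 8) = 175 (decimal)
175 (decimal) = 10101111 (base 2)


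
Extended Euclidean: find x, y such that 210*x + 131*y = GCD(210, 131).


Tabular extended Euclidean (each row: r = 210*s + 131*t):
r=210, s=1, t=0
r=131, s=0, t=1
q=1: r=79, s=1, t=-1   [210*(1) + 131*(-1) = 79]
q=1: r=52, s=-1, t=2   [210*(-1) + 131*(2) = 52]
q=1: r=27, s=2, t=-3   [210*(2) + 131*(-3) = 27]
q=1: r=25, s=-3, t=5   [210*(-3) + 131*(5) = 25]
q=1: r=2, s=5, t=-8   [210*(5) + 131*(-8) = 2]
q=12: r=1, s=-63, t=101   [210*(-63) + 131*(101) = 1]
q=2: r=0, s=131, t=-210   [210*(131) + 131*(-210) = 0]
GCD = 1; from the row with r=1: x=-63, y=101
Check: 210*(-63) + 131*(101) = -13230 + 13231 = 1

GCD = 1, x = -63, y = 101


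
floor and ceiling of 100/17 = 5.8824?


100/17 = 5.8824
floor = 5
ceil = 6

floor = 5, ceil = 6


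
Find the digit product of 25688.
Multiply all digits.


2 × 5 × 6 × 8 × 8 = 3840


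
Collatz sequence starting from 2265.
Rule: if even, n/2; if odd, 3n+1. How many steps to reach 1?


2265 → 6796 → 3398 → 1699 → 5098 → 2549 → 7648 → 3824 → 1912 → 956 → 478 → 239 → 718 → 359 → 1078 → 539 → 1618 → 809 → 2428 → 1214 → 607 → 1822 → 911 → 2734 → 1367 → 4102 → 2051 → 6154 → 3077 → 9232 → 4616 → 2308 → 1154 → 577 → 1732 → 866 → 433 → 1300 → 650 → 325 → 976 → 488 → 244 → 122 → 61 → 184 → 92 → 46 → 23 → 70 → 35 → 106 → 53 → 160 → 80 → 40 → 20 → 10 → 5 → 16 → 8 → 4 → 2 → 1
Total steps = 63

63 steps


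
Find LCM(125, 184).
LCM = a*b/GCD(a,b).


GCD(125, 184) = 1
LCM = 125*184/1 = 23000/1 = 23000

LCM = 23000


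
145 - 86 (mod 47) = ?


145 - 86 = 59
59 mod 47 = 12


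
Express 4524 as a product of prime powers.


4524 / 2 = 2262
2262 / 2 = 1131
1131 / 3 = 377
377 / 13 = 29
29 / 29 = 1
4524 = 2^2 × 3 × 13 × 29


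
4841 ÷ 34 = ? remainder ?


4841 = 34 * 142 + 13
Check: 4828 + 13 = 4841

q = 142, r = 13


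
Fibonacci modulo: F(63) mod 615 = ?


F(k) mod 615 for k=1..63:
1, 1, 2, 3, 5, 8, 13, 21, 34, 55, 89, 144, 233, 377, 610, 372, 367, 124, 491, 0, 491, 491, 367, 243, 610, 238, 233, 471, 89, 560, 34, 594, 13, 607, 5, 612, 2, 614, 1, 0, 1, 1, 2, 3, 5, 8, 13, 21, 34, 55, 89, 144, 233, 377, 610, 372, 367, 124, 491, 0, 491, 491, 367
F(63) mod 615 = 367


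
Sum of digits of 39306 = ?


3 + 9 + 3 + 0 + 6 = 21


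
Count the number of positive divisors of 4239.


4239 = 3^3 × 157^1
d(4239) = (3+1) × (1+1) = 8

8 divisors


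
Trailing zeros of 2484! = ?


floor(2484/5) = 496
floor(2484/25) = 99
floor(2484/125) = 19
floor(2484/625) = 3
Total = 617

617 trailing zeros


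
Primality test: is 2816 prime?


2816 / 2 = 1408 (exact division)
2816 is NOT prime.

No, 2816 is not prime


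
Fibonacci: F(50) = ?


Sequence: 1, 1, 2, 3, 5, 8, 13, 21, 34, 55, 89, 144, 233, 377, 610, 987, 1597, 2584, 4181, 6765, 10946, 17711, 28657, 46368, 75025, 121393, 196418, 317811, 514229, 832040, 1346269, 2178309, 3524578, 5702887, 9227465, 14930352, 24157817, 39088169, 63245986, 102334155, 165580141, 267914296, 433494437, 701408733, 1134903170, 1836311903, 2971215073, 4807526976, 7778742049, 12586269025
F(50) = 12586269025


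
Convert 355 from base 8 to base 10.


355 (base 8) = 237 (decimal)
237 (decimal) = 237 (base 10)


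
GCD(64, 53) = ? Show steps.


64 = 1 * 53 + 11
53 = 4 * 11 + 9
11 = 1 * 9 + 2
9 = 4 * 2 + 1
2 = 2 * 1 + 0
GCD = 1


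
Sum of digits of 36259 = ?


3 + 6 + 2 + 5 + 9 = 25


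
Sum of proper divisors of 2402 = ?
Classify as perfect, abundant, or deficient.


Proper divisors: 1, 2, 1201
Sum = 1 + 2 + 1201 = 1204
1204 < 2402 → deficient

s(2402) = 1204 (deficient)


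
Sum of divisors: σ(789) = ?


Divisors of 789: 1, 3, 263, 789
Sum = 1 + 3 + 263 + 789 = 1056

σ(789) = 1056


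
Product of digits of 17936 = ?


1 × 7 × 9 × 3 × 6 = 1134


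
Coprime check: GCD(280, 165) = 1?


Euclidean algorithm:
280 = 1 * 165 + 115
165 = 1 * 115 + 50
115 = 2 * 50 + 15
50 = 3 * 15 + 5
15 = 3 * 5 + 0
GCD(280, 165) = 5

No, not coprime (GCD = 5)


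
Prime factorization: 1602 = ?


1602 / 2 = 801
801 / 3 = 267
267 / 3 = 89
89 / 89 = 1
1602 = 2 × 3^2 × 89


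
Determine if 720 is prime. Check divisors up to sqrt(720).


720 / 2 = 360 (exact division)
720 is NOT prime.

No, 720 is not prime


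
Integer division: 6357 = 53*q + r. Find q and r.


6357 = 53 * 119 + 50
Check: 6307 + 50 = 6357

q = 119, r = 50


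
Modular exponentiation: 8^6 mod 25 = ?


8^1 mod 25 = 8
8^2 mod 25 = 14
8^3 mod 25 = 12
8^4 mod 25 = 21
8^5 mod 25 = 18
8^6 mod 25 = 19


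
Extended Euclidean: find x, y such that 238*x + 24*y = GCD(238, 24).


Tabular extended Euclidean (each row: r = 238*s + 24*t):
r=238, s=1, t=0
r=24, s=0, t=1
q=9: r=22, s=1, t=-9   [238*(1) + 24*(-9) = 22]
q=1: r=2, s=-1, t=10   [238*(-1) + 24*(10) = 2]
q=11: r=0, s=12, t=-119   [238*(12) + 24*(-119) = 0]
GCD = 2; from the row with r=2: x=-1, y=10
Check: 238*(-1) + 24*(10) = -238 + 240 = 2

GCD = 2, x = -1, y = 10


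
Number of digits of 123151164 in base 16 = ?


123151164 in base 16 = 757233C
Number of digits = 7

7 digits (base 16)


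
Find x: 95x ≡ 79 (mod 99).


GCD(95, 99) = 1, unique solution
a^(-1) mod 99 = 74
x = 74 * 79 mod 99 = 5

x ≡ 5 (mod 99)


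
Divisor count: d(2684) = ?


2684 = 2^2 × 11^1 × 61^1
d(2684) = (2+1) × (1+1) × (1+1) = 12

12 divisors


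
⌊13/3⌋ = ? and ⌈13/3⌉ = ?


13/3 = 4.3333
floor = 4
ceil = 5

floor = 4, ceil = 5


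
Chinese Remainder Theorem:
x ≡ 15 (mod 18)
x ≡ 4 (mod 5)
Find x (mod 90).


M = 18*5 = 90
M1 = M/18 = 5, M2 = M/5 = 18
M1^(-1) mod 18 = 11, M2^(-1) mod 5 = 2
x = 15*5*11 + 4*18*2 = 969
969 mod 90 = 69
Check: 69 mod 18 = 15 ✓, 69 mod 5 = 4 ✓

x ≡ 69 (mod 90)


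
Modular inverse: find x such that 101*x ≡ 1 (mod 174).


Use the extended Euclidean algorithm on (174, 101); each row r = 174*s + 101*t:
r=174, s=1, t=0
r=101, s=0, t=1
q=1: r=73, s=1, t=-1   [174*(1) + 101*(-1) = 73]
q=1: r=28, s=-1, t=2   [174*(-1) + 101*(2) = 28]
q=2: r=17, s=3, t=-5   [174*(3) + 101*(-5) = 17]
q=1: r=11, s=-4, t=7   [174*(-4) + 101*(7) = 11]
q=1: r=6, s=7, t=-12   [174*(7) + 101*(-12) = 6]
q=1: r=5, s=-11, t=19   [174*(-11) + 101*(19) = 5]
q=1: r=1, s=18, t=-31   [174*(18) + 101*(-31) = 1]
q=5: r=0, s=-101, t=174   [174*(-101) + 101*(174) = 0]
GCD = 1 with t = -31, so 101*(-31) ≡ 1 (mod 174)
Inverse = -31 mod 174 = 143
Check: 101 * 143 = 14443 ≡ 1 (mod 174)

101^(-1) ≡ 143 (mod 174)


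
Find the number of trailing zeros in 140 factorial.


floor(140/5) = 28
floor(140/25) = 5
floor(140/125) = 1
Total = 34

34 trailing zeros


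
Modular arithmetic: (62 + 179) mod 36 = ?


62 + 179 = 241
241 mod 36 = 25


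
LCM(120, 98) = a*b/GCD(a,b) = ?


GCD(120, 98) = 2
LCM = 120*98/2 = 11760/2 = 5880

LCM = 5880


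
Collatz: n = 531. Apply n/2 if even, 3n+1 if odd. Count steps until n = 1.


531 → 1594 → 797 → 2392 → 1196 → 598 → 299 → 898 → 449 → 1348 → 674 → 337 → 1012 → 506 → 253 → 760 → 380 → 190 → 95 → 286 → 143 → 430 → 215 → 646 → 323 → 970 → 485 → 1456 → 728 → 364 → 182 → 91 → 274 → 137 → 412 → 206 → 103 → 310 → 155 → 466 → 233 → 700 → 350 → 175 → 526 → 263 → 790 → 395 → 1186 → 593 → 1780 → 890 → 445 → 1336 → 668 → 334 → 167 → 502 → 251 → 754 → 377 → 1132 → 566 → 283 → 850 → 425 → 1276 → 638 → 319 → 958 → 479 → 1438 → 719 → 2158 → 1079 → 3238 → 1619 → 4858 → 2429 → 7288 → 3644 → 1822 → 911 → 2734 → 1367 → 4102 → 2051 → 6154 → 3077 → 9232 → 4616 → 2308 → 1154 → 577 → 1732 → 866 → 433 → 1300 → 650 → 325 → 976 → 488 → 244 → 122 → 61 → 184 → 92 → 46 → 23 → 70 → 35 → 106 → 53 → 160 → 80 → 40 → 20 → 10 → 5 → 16 → 8 → 4 → 2 → 1
Total steps = 123

123 steps


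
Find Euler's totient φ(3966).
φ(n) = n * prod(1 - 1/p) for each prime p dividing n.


3966 = 2 × 3 × 661
Prime factors: 2, 3, 661
φ(3966) = 3966 × (1-1/2) × (1-1/3) × (1-1/661)
= 3966 × 1/2 × 2/3 × 660/661 = 1320

φ(3966) = 1320


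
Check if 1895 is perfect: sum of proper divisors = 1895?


Proper divisors of 1895: 1, 5, 379
Sum = 1 + 5 + 379 = 385

No, 1895 is not perfect (385 ≠ 1895)


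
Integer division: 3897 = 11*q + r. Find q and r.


3897 = 11 * 354 + 3
Check: 3894 + 3 = 3897

q = 354, r = 3


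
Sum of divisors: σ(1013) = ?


Divisors of 1013: 1, 1013
Sum = 1 + 1013 = 1014

σ(1013) = 1014


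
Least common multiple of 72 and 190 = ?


GCD(72, 190) = 2
LCM = 72*190/2 = 13680/2 = 6840

LCM = 6840


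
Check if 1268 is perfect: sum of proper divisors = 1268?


Proper divisors of 1268: 1, 2, 4, 317, 634
Sum = 1 + 2 + 4 + 317 + 634 = 958

No, 1268 is not perfect (958 ≠ 1268)


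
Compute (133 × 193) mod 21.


133 × 193 = 25669
25669 mod 21 = 7


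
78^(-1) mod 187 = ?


Use the extended Euclidean algorithm on (187, 78); each row r = 187*s + 78*t:
r=187, s=1, t=0
r=78, s=0, t=1
q=2: r=31, s=1, t=-2   [187*(1) + 78*(-2) = 31]
q=2: r=16, s=-2, t=5   [187*(-2) + 78*(5) = 16]
q=1: r=15, s=3, t=-7   [187*(3) + 78*(-7) = 15]
q=1: r=1, s=-5, t=12   [187*(-5) + 78*(12) = 1]
q=15: r=0, s=78, t=-187   [187*(78) + 78*(-187) = 0]
GCD = 1 with t = 12, so 78*(12) ≡ 1 (mod 187)
Inverse = 12 mod 187 = 12
Check: 78 * 12 = 936 ≡ 1 (mod 187)

78^(-1) ≡ 12 (mod 187)


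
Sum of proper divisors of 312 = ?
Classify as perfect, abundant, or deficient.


Proper divisors: 1, 2, 3, 4, 6, 8, 12, 13, 24, 26, 39, 52, 78, 104, 156
Sum = 1 + 2 + 3 + 4 + 6 + 8 + 12 + 13 + 24 + 26 + 39 + 52 + 78 + 104 + 156 = 528
528 > 312 → abundant

s(312) = 528 (abundant)


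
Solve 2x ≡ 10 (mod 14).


GCD(2, 14) = 2 divides 10
Divide: 1x ≡ 5 (mod 7)
x ≡ 5 (mod 7)


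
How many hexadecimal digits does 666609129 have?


666609129 in base 16 = 27BBA5E9
Number of digits = 8

8 digits (base 16)


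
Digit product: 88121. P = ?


8 × 8 × 1 × 2 × 1 = 128


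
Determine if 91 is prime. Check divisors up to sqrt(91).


91 / 7 = 13 (exact division)
91 is NOT prime.

No, 91 is not prime


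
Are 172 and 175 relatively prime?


Euclidean algorithm:
175 = 1 * 172 + 3
172 = 57 * 3 + 1
3 = 3 * 1 + 0
GCD(172, 175) = 1

Yes, coprime (GCD = 1)


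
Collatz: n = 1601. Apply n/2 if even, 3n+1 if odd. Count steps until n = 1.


1601 → 4804 → 2402 → 1201 → 3604 → 1802 → 901 → 2704 → 1352 → 676 → 338 → 169 → 508 → 254 → 127 → 382 → 191 → 574 → 287 → 862 → 431 → 1294 → 647 → 1942 → 971 → 2914 → 1457 → 4372 → 2186 → 1093 → 3280 → 1640 → 820 → 410 → 205 → 616 → 308 → 154 → 77 → 232 → 116 → 58 → 29 → 88 → 44 → 22 → 11 → 34 → 17 → 52 → 26 → 13 → 40 → 20 → 10 → 5 → 16 → 8 → 4 → 2 → 1
Total steps = 60

60 steps


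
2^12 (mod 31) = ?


2^1 mod 31 = 2
2^2 mod 31 = 4
2^3 mod 31 = 8
2^4 mod 31 = 16
2^5 mod 31 = 1
2^6 mod 31 = 2
2^7 mod 31 = 4
2^8 mod 31 = 8
2^9 mod 31 = 16
2^10 mod 31 = 1
2^11 mod 31 = 2
2^12 mod 31 = 4


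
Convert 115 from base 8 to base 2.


115 (base 8) = 77 (decimal)
77 (decimal) = 1001101 (base 2)


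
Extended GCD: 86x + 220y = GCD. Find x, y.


Tabular extended Euclidean (each row: r = 86*s + 220*t):
r=86, s=1, t=0
r=220, s=0, t=1
q=0: r=86, s=1, t=0   [86*(1) + 220*(0) = 86]
q=2: r=48, s=-2, t=1   [86*(-2) + 220*(1) = 48]
q=1: r=38, s=3, t=-1   [86*(3) + 220*(-1) = 38]
q=1: r=10, s=-5, t=2   [86*(-5) + 220*(2) = 10]
q=3: r=8, s=18, t=-7   [86*(18) + 220*(-7) = 8]
q=1: r=2, s=-23, t=9   [86*(-23) + 220*(9) = 2]
q=4: r=0, s=110, t=-43   [86*(110) + 220*(-43) = 0]
GCD = 2; from the row with r=2: x=-23, y=9
Check: 86*(-23) + 220*(9) = -1978 + 1980 = 2

GCD = 2, x = -23, y = 9


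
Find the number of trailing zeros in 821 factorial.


floor(821/5) = 164
floor(821/25) = 32
floor(821/125) = 6
floor(821/625) = 1
Total = 203

203 trailing zeros


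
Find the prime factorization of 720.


720 / 2 = 360
360 / 2 = 180
180 / 2 = 90
90 / 2 = 45
45 / 3 = 15
15 / 3 = 5
5 / 5 = 1
720 = 2^4 × 3^2 × 5


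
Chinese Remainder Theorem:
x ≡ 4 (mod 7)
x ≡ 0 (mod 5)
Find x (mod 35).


M = 7*5 = 35
M1 = M/7 = 5, M2 = M/5 = 7
M1^(-1) mod 7 = 3, M2^(-1) mod 5 = 3
x = 4*5*3 + 0*7*3 = 60
60 mod 35 = 25
Check: 25 mod 7 = 4 ✓, 25 mod 5 = 0 ✓

x ≡ 25 (mod 35)


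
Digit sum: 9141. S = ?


9 + 1 + 4 + 1 = 15


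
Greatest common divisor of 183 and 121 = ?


183 = 1 * 121 + 62
121 = 1 * 62 + 59
62 = 1 * 59 + 3
59 = 19 * 3 + 2
3 = 1 * 2 + 1
2 = 2 * 1 + 0
GCD = 1


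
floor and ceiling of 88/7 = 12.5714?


88/7 = 12.5714
floor = 12
ceil = 13

floor = 12, ceil = 13


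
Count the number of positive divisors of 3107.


3107 = 13^1 × 239^1
d(3107) = (1+1) × (1+1) = 4

4 divisors


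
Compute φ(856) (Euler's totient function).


856 = 2^3 × 107
Prime factors: 2, 107
φ(856) = 856 × (1-1/2) × (1-1/107)
= 856 × 1/2 × 106/107 = 424

φ(856) = 424


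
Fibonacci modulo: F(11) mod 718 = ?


F(k) mod 718 for k=1..11:
1, 1, 2, 3, 5, 8, 13, 21, 34, 55, 89
F(11) mod 718 = 89


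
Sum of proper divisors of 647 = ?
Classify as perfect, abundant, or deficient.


Proper divisors: 1
Sum = 1 = 1
1 < 647 → deficient

s(647) = 1 (deficient)


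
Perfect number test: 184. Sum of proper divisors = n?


Proper divisors of 184: 1, 2, 4, 8, 23, 46, 92
Sum = 1 + 2 + 4 + 8 + 23 + 46 + 92 = 176

No, 184 is not perfect (176 ≠ 184)


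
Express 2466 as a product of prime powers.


2466 / 2 = 1233
1233 / 3 = 411
411 / 3 = 137
137 / 137 = 1
2466 = 2 × 3^2 × 137


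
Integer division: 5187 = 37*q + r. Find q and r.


5187 = 37 * 140 + 7
Check: 5180 + 7 = 5187

q = 140, r = 7


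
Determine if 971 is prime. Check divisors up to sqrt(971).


Check divisors up to sqrt(971) = 31.1609
No divisors found.
971 is prime.

Yes, 971 is prime


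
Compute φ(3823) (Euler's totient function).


3823 = 3823
Prime factors: 3823
φ(3823) = 3823 × (1-1/3823)
= 3823 × 3822/3823 = 3822

φ(3823) = 3822


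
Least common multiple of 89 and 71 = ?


GCD(89, 71) = 1
LCM = 89*71/1 = 6319/1 = 6319

LCM = 6319


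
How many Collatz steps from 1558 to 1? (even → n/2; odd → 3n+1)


1558 → 779 → 2338 → 1169 → 3508 → 1754 → 877 → 2632 → 1316 → 658 → 329 → 988 → 494 → 247 → 742 → 371 → 1114 → 557 → 1672 → 836 → 418 → 209 → 628 → 314 → 157 → 472 → 236 → 118 → 59 → 178 → 89 → 268 → 134 → 67 → 202 → 101 → 304 → 152 → 76 → 38 → 19 → 58 → 29 → 88 → 44 → 22 → 11 → 34 → 17 → 52 → 26 → 13 → 40 → 20 → 10 → 5 → 16 → 8 → 4 → 2 → 1
Total steps = 60

60 steps


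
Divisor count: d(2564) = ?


2564 = 2^2 × 641^1
d(2564) = (2+1) × (1+1) = 6

6 divisors


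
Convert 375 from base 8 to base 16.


375 (base 8) = 253 (decimal)
253 (decimal) = FD (base 16)


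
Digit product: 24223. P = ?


2 × 4 × 2 × 2 × 3 = 96


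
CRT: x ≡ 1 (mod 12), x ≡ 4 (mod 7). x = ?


M = 12*7 = 84
M1 = M/12 = 7, M2 = M/7 = 12
M1^(-1) mod 12 = 7, M2^(-1) mod 7 = 3
x = 1*7*7 + 4*12*3 = 193
193 mod 84 = 25
Check: 25 mod 12 = 1 ✓, 25 mod 7 = 4 ✓

x ≡ 25 (mod 84)


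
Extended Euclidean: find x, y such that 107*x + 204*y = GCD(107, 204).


Tabular extended Euclidean (each row: r = 107*s + 204*t):
r=107, s=1, t=0
r=204, s=0, t=1
q=0: r=107, s=1, t=0   [107*(1) + 204*(0) = 107]
q=1: r=97, s=-1, t=1   [107*(-1) + 204*(1) = 97]
q=1: r=10, s=2, t=-1   [107*(2) + 204*(-1) = 10]
q=9: r=7, s=-19, t=10   [107*(-19) + 204*(10) = 7]
q=1: r=3, s=21, t=-11   [107*(21) + 204*(-11) = 3]
q=2: r=1, s=-61, t=32   [107*(-61) + 204*(32) = 1]
q=3: r=0, s=204, t=-107   [107*(204) + 204*(-107) = 0]
GCD = 1; from the row with r=1: x=-61, y=32
Check: 107*(-61) + 204*(32) = -6527 + 6528 = 1

GCD = 1, x = -61, y = 32


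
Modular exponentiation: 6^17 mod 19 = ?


6^1 mod 19 = 6
6^2 mod 19 = 17
6^3 mod 19 = 7
6^4 mod 19 = 4
6^5 mod 19 = 5
6^6 mod 19 = 11
6^7 mod 19 = 9
6^8 mod 19 = 16
6^9 mod 19 = 1
6^10 mod 19 = 6
6^11 mod 19 = 17
6^12 mod 19 = 7
6^13 mod 19 = 4
6^14 mod 19 = 5
6^15 mod 19 = 11
6^16 mod 19 = 9
6^17 mod 19 = 16


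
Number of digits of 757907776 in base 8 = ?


757907776 in base 8 = 5513140500
Number of digits = 10

10 digits (base 8)


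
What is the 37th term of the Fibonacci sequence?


Sequence: 1, 1, 2, 3, 5, 8, 13, 21, 34, 55, 89, 144, 233, 377, 610, 987, 1597, 2584, 4181, 6765, 10946, 17711, 28657, 46368, 75025, 121393, 196418, 317811, 514229, 832040, 1346269, 2178309, 3524578, 5702887, 9227465, 14930352, 24157817
F(37) = 24157817


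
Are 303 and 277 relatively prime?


Euclidean algorithm:
303 = 1 * 277 + 26
277 = 10 * 26 + 17
26 = 1 * 17 + 9
17 = 1 * 9 + 8
9 = 1 * 8 + 1
8 = 8 * 1 + 0
GCD(303, 277) = 1

Yes, coprime (GCD = 1)


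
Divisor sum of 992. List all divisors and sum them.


Divisors of 992: 1, 2, 4, 8, 16, 31, 32, 62, 124, 248, 496, 992
Sum = 1 + 2 + 4 + 8 + 16 + 31 + 32 + 62 + 124 + 248 + 496 + 992 = 2016

σ(992) = 2016


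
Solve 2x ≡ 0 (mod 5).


GCD(2, 5) = 1, unique solution
a^(-1) mod 5 = 3
x = 3 * 0 mod 5 = 0

x ≡ 0 (mod 5)


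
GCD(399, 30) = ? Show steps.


399 = 13 * 30 + 9
30 = 3 * 9 + 3
9 = 3 * 3 + 0
GCD = 3


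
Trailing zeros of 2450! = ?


floor(2450/5) = 490
floor(2450/25) = 98
floor(2450/125) = 19
floor(2450/625) = 3
Total = 610

610 trailing zeros


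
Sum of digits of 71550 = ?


7 + 1 + 5 + 5 + 0 = 18


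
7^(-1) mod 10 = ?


Use the extended Euclidean algorithm on (10, 7); each row r = 10*s + 7*t:
r=10, s=1, t=0
r=7, s=0, t=1
q=1: r=3, s=1, t=-1   [10*(1) + 7*(-1) = 3]
q=2: r=1, s=-2, t=3   [10*(-2) + 7*(3) = 1]
q=3: r=0, s=7, t=-10   [10*(7) + 7*(-10) = 0]
GCD = 1 with t = 3, so 7*(3) ≡ 1 (mod 10)
Inverse = 3 mod 10 = 3
Check: 7 * 3 = 21 ≡ 1 (mod 10)

7^(-1) ≡ 3 (mod 10)


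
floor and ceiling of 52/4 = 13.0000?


52/4 = 13.0000
floor = 13
ceil = 13

floor = 13, ceil = 13


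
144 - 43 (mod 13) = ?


144 - 43 = 101
101 mod 13 = 10


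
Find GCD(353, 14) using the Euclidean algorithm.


353 = 25 * 14 + 3
14 = 4 * 3 + 2
3 = 1 * 2 + 1
2 = 2 * 1 + 0
GCD = 1


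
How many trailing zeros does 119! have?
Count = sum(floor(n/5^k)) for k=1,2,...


floor(119/5) = 23
floor(119/25) = 4
Total = 27

27 trailing zeros


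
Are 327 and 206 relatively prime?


Euclidean algorithm:
327 = 1 * 206 + 121
206 = 1 * 121 + 85
121 = 1 * 85 + 36
85 = 2 * 36 + 13
36 = 2 * 13 + 10
13 = 1 * 10 + 3
10 = 3 * 3 + 1
3 = 3 * 1 + 0
GCD(327, 206) = 1

Yes, coprime (GCD = 1)


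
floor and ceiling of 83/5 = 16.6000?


83/5 = 16.6000
floor = 16
ceil = 17

floor = 16, ceil = 17


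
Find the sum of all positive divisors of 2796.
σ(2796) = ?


Divisors of 2796: 1, 2, 3, 4, 6, 12, 233, 466, 699, 932, 1398, 2796
Sum = 1 + 2 + 3 + 4 + 6 + 12 + 233 + 466 + 699 + 932 + 1398 + 2796 = 6552

σ(2796) = 6552


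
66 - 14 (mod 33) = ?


66 - 14 = 52
52 mod 33 = 19


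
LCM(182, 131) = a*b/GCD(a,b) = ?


GCD(182, 131) = 1
LCM = 182*131/1 = 23842/1 = 23842

LCM = 23842


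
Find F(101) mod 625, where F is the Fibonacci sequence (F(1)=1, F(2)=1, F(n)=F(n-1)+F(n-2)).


F(k) mod 625 for k=1..101:
1, 1, 2, 3, 5, 8, 13, 21, 34, 55, 89, 144, 233, 377, 610, 362, 347, 84, 431, 515, 321, 211, 532, 118, 25, 143, 168, 311, 479, 165, 19, 184, 203, 387, 590, 352, 317, 44, 361, 405, 141, 546, 62, 608, 45, 28, 73, 101, 174, 275, 449, 99, 548, 22, 570, 592, 537, 504, 416, 295, 86, 381, 467, 223, 65, 288, 353, 16, 369, 385, 129, 514, 18, 532, 550, 457, 382, 214, 596, 185, 156, 341, 497, 213, 85, 298, 383, 56, 439, 495, 309, 179, 488, 42, 530, 572, 477, 424, 276, 75, 351
F(101) mod 625 = 351


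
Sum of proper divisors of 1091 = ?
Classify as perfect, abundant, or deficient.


Proper divisors: 1
Sum = 1 = 1
1 < 1091 → deficient

s(1091) = 1 (deficient)


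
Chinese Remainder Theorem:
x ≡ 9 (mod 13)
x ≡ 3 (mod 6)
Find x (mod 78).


M = 13*6 = 78
M1 = M/13 = 6, M2 = M/6 = 13
M1^(-1) mod 13 = 11, M2^(-1) mod 6 = 1
x = 9*6*11 + 3*13*1 = 633
633 mod 78 = 9
Check: 9 mod 13 = 9 ✓, 9 mod 6 = 3 ✓

x ≡ 9 (mod 78)


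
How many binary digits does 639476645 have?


639476645 in base 2 = 100110000111011010001110100101
Number of digits = 30

30 digits (base 2)


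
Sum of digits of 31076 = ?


3 + 1 + 0 + 7 + 6 = 17


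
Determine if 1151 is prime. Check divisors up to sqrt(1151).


Check divisors up to sqrt(1151) = 33.9264
No divisors found.
1151 is prime.

Yes, 1151 is prime


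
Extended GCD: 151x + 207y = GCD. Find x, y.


Tabular extended Euclidean (each row: r = 151*s + 207*t):
r=151, s=1, t=0
r=207, s=0, t=1
q=0: r=151, s=1, t=0   [151*(1) + 207*(0) = 151]
q=1: r=56, s=-1, t=1   [151*(-1) + 207*(1) = 56]
q=2: r=39, s=3, t=-2   [151*(3) + 207*(-2) = 39]
q=1: r=17, s=-4, t=3   [151*(-4) + 207*(3) = 17]
q=2: r=5, s=11, t=-8   [151*(11) + 207*(-8) = 5]
q=3: r=2, s=-37, t=27   [151*(-37) + 207*(27) = 2]
q=2: r=1, s=85, t=-62   [151*(85) + 207*(-62) = 1]
q=2: r=0, s=-207, t=151   [151*(-207) + 207*(151) = 0]
GCD = 1; from the row with r=1: x=85, y=-62
Check: 151*(85) + 207*(-62) = 12835 - 12834 = 1

GCD = 1, x = 85, y = -62


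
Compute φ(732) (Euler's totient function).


732 = 2^2 × 3 × 61
Prime factors: 2, 3, 61
φ(732) = 732 × (1-1/2) × (1-1/3) × (1-1/61)
= 732 × 1/2 × 2/3 × 60/61 = 240

φ(732) = 240


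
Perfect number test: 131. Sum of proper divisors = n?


Proper divisors of 131: 1
Sum = 1 = 1

No, 131 is not perfect (1 ≠ 131)


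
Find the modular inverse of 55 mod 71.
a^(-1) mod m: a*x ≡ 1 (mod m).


Use the extended Euclidean algorithm on (71, 55); each row r = 71*s + 55*t:
r=71, s=1, t=0
r=55, s=0, t=1
q=1: r=16, s=1, t=-1   [71*(1) + 55*(-1) = 16]
q=3: r=7, s=-3, t=4   [71*(-3) + 55*(4) = 7]
q=2: r=2, s=7, t=-9   [71*(7) + 55*(-9) = 2]
q=3: r=1, s=-24, t=31   [71*(-24) + 55*(31) = 1]
q=2: r=0, s=55, t=-71   [71*(55) + 55*(-71) = 0]
GCD = 1 with t = 31, so 55*(31) ≡ 1 (mod 71)
Inverse = 31 mod 71 = 31
Check: 55 * 31 = 1705 ≡ 1 (mod 71)

55^(-1) ≡ 31 (mod 71)


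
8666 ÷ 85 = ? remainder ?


8666 = 85 * 101 + 81
Check: 8585 + 81 = 8666

q = 101, r = 81


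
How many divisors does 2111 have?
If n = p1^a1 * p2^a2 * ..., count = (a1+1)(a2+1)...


2111 = 2111^1
d(2111) = (1+1) = 2

2 divisors


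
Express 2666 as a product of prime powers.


2666 / 2 = 1333
1333 / 31 = 43
43 / 43 = 1
2666 = 2 × 31 × 43


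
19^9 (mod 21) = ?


19^1 mod 21 = 19
19^2 mod 21 = 4
19^3 mod 21 = 13
19^4 mod 21 = 16
19^5 mod 21 = 10
19^6 mod 21 = 1
19^7 mod 21 = 19
19^8 mod 21 = 4
19^9 mod 21 = 13


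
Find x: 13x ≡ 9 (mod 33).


GCD(13, 33) = 1, unique solution
a^(-1) mod 33 = 28
x = 28 * 9 mod 33 = 21

x ≡ 21 (mod 33)


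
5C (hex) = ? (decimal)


5C (base 16) = 92 (decimal)
92 (decimal) = 92 (base 10)


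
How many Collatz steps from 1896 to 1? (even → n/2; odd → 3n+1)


1896 → 948 → 474 → 237 → 712 → 356 → 178 → 89 → 268 → 134 → 67 → 202 → 101 → 304 → 152 → 76 → 38 → 19 → 58 → 29 → 88 → 44 → 22 → 11 → 34 → 17 → 52 → 26 → 13 → 40 → 20 → 10 → 5 → 16 → 8 → 4 → 2 → 1
Total steps = 37

37 steps


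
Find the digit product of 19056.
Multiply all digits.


1 × 9 × 0 × 5 × 6 = 0


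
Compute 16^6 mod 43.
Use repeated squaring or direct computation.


16^1 mod 43 = 16
16^2 mod 43 = 41
16^3 mod 43 = 11
16^4 mod 43 = 4
16^5 mod 43 = 21
16^6 mod 43 = 35


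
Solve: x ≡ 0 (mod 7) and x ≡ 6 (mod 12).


M = 7*12 = 84
M1 = M/7 = 12, M2 = M/12 = 7
M1^(-1) mod 7 = 3, M2^(-1) mod 12 = 7
x = 0*12*3 + 6*7*7 = 294
294 mod 84 = 42
Check: 42 mod 7 = 0 ✓, 42 mod 12 = 6 ✓

x ≡ 42 (mod 84)


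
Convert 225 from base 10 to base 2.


225 (base 10) = 225 (decimal)
225 (decimal) = 11100001 (base 2)


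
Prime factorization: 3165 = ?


3165 / 3 = 1055
1055 / 5 = 211
211 / 211 = 1
3165 = 3 × 5 × 211


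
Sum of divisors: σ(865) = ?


Divisors of 865: 1, 5, 173, 865
Sum = 1 + 5 + 173 + 865 = 1044

σ(865) = 1044


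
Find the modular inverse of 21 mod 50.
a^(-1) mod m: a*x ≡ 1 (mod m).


Use the extended Euclidean algorithm on (50, 21); each row r = 50*s + 21*t:
r=50, s=1, t=0
r=21, s=0, t=1
q=2: r=8, s=1, t=-2   [50*(1) + 21*(-2) = 8]
q=2: r=5, s=-2, t=5   [50*(-2) + 21*(5) = 5]
q=1: r=3, s=3, t=-7   [50*(3) + 21*(-7) = 3]
q=1: r=2, s=-5, t=12   [50*(-5) + 21*(12) = 2]
q=1: r=1, s=8, t=-19   [50*(8) + 21*(-19) = 1]
q=2: r=0, s=-21, t=50   [50*(-21) + 21*(50) = 0]
GCD = 1 with t = -19, so 21*(-19) ≡ 1 (mod 50)
Inverse = -19 mod 50 = 31
Check: 21 * 31 = 651 ≡ 1 (mod 50)

21^(-1) ≡ 31 (mod 50)


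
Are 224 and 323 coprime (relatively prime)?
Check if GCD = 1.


Euclidean algorithm:
323 = 1 * 224 + 99
224 = 2 * 99 + 26
99 = 3 * 26 + 21
26 = 1 * 21 + 5
21 = 4 * 5 + 1
5 = 5 * 1 + 0
GCD(224, 323) = 1

Yes, coprime (GCD = 1)


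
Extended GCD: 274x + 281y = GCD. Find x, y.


Tabular extended Euclidean (each row: r = 274*s + 281*t):
r=274, s=1, t=0
r=281, s=0, t=1
q=0: r=274, s=1, t=0   [274*(1) + 281*(0) = 274]
q=1: r=7, s=-1, t=1   [274*(-1) + 281*(1) = 7]
q=39: r=1, s=40, t=-39   [274*(40) + 281*(-39) = 1]
q=7: r=0, s=-281, t=274   [274*(-281) + 281*(274) = 0]
GCD = 1; from the row with r=1: x=40, y=-39
Check: 274*(40) + 281*(-39) = 10960 - 10959 = 1

GCD = 1, x = 40, y = -39


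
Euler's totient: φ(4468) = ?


4468 = 2^2 × 1117
Prime factors: 2, 1117
φ(4468) = 4468 × (1-1/2) × (1-1/1117)
= 4468 × 1/2 × 1116/1117 = 2232

φ(4468) = 2232


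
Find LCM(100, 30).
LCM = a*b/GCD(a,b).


GCD(100, 30) = 10
LCM = 100*30/10 = 3000/10 = 300

LCM = 300


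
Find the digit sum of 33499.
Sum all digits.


3 + 3 + 4 + 9 + 9 = 28


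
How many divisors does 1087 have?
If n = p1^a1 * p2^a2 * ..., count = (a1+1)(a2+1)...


1087 = 1087^1
d(1087) = (1+1) = 2

2 divisors


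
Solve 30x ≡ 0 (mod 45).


GCD(30, 45) = 15 divides 0
Divide: 2x ≡ 0 (mod 3)
x ≡ 0 (mod 3)


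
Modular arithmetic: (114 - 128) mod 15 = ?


114 - 128 = -14
-14 mod 15 = 1


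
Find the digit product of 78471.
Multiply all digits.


7 × 8 × 4 × 7 × 1 = 1568


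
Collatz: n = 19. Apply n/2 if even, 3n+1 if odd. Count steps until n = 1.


19 → 58 → 29 → 88 → 44 → 22 → 11 → 34 → 17 → 52 → 26 → 13 → 40 → 20 → 10 → 5 → 16 → 8 → 4 → 2 → 1
Total steps = 20

20 steps


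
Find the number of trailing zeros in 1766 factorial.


floor(1766/5) = 353
floor(1766/25) = 70
floor(1766/125) = 14
floor(1766/625) = 2
Total = 439

439 trailing zeros


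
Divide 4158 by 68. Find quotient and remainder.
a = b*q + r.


4158 = 68 * 61 + 10
Check: 4148 + 10 = 4158

q = 61, r = 10


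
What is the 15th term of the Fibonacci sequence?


Sequence: 1, 1, 2, 3, 5, 8, 13, 21, 34, 55, 89, 144, 233, 377, 610
F(15) = 610


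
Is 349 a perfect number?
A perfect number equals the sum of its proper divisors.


Proper divisors of 349: 1
Sum = 1 = 1

No, 349 is not perfect (1 ≠ 349)


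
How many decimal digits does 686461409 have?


686461409 has 9 digits in base 10
floor(log10(686461409)) + 1 = floor(8.8366) + 1 = 9

9 digits (base 10)


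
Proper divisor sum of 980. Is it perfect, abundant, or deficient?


Proper divisors: 1, 2, 4, 5, 7, 10, 14, 20, 28, 35, 49, 70, 98, 140, 196, 245, 490
Sum = 1 + 2 + 4 + 5 + 7 + 10 + 14 + 20 + 28 + 35 + 49 + 70 + 98 + 140 + 196 + 245 + 490 = 1414
1414 > 980 → abundant

s(980) = 1414 (abundant)


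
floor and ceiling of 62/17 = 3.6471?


62/17 = 3.6471
floor = 3
ceil = 4

floor = 3, ceil = 4


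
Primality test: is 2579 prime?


Check divisors up to sqrt(2579) = 50.7839
No divisors found.
2579 is prime.

Yes, 2579 is prime


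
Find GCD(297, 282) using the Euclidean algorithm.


297 = 1 * 282 + 15
282 = 18 * 15 + 12
15 = 1 * 12 + 3
12 = 4 * 3 + 0
GCD = 3


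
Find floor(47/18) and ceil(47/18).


47/18 = 2.6111
floor = 2
ceil = 3

floor = 2, ceil = 3


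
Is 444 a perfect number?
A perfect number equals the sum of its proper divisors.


Proper divisors of 444: 1, 2, 3, 4, 6, 12, 37, 74, 111, 148, 222
Sum = 1 + 2 + 3 + 4 + 6 + 12 + 37 + 74 + 111 + 148 + 222 = 620

No, 444 is not perfect (620 ≠ 444)


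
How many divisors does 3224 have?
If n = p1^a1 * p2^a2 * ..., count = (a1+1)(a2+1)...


3224 = 2^3 × 13^1 × 31^1
d(3224) = (3+1) × (1+1) × (1+1) = 16

16 divisors


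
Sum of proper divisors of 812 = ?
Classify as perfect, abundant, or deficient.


Proper divisors: 1, 2, 4, 7, 14, 28, 29, 58, 116, 203, 406
Sum = 1 + 2 + 4 + 7 + 14 + 28 + 29 + 58 + 116 + 203 + 406 = 868
868 > 812 → abundant

s(812) = 868 (abundant)


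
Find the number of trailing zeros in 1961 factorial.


floor(1961/5) = 392
floor(1961/25) = 78
floor(1961/125) = 15
floor(1961/625) = 3
Total = 488

488 trailing zeros


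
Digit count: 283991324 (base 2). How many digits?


283991324 in base 2 = 10000111011010101110100011100
Number of digits = 29

29 digits (base 2)


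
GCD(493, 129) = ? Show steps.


493 = 3 * 129 + 106
129 = 1 * 106 + 23
106 = 4 * 23 + 14
23 = 1 * 14 + 9
14 = 1 * 9 + 5
9 = 1 * 5 + 4
5 = 1 * 4 + 1
4 = 4 * 1 + 0
GCD = 1


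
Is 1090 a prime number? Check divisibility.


1090 / 2 = 545 (exact division)
1090 is NOT prime.

No, 1090 is not prime


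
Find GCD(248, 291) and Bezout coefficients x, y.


Tabular extended Euclidean (each row: r = 248*s + 291*t):
r=248, s=1, t=0
r=291, s=0, t=1
q=0: r=248, s=1, t=0   [248*(1) + 291*(0) = 248]
q=1: r=43, s=-1, t=1   [248*(-1) + 291*(1) = 43]
q=5: r=33, s=6, t=-5   [248*(6) + 291*(-5) = 33]
q=1: r=10, s=-7, t=6   [248*(-7) + 291*(6) = 10]
q=3: r=3, s=27, t=-23   [248*(27) + 291*(-23) = 3]
q=3: r=1, s=-88, t=75   [248*(-88) + 291*(75) = 1]
q=3: r=0, s=291, t=-248   [248*(291) + 291*(-248) = 0]
GCD = 1; from the row with r=1: x=-88, y=75
Check: 248*(-88) + 291*(75) = -21824 + 21825 = 1

GCD = 1, x = -88, y = 75


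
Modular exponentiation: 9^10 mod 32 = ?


9^1 mod 32 = 9
9^2 mod 32 = 17
9^3 mod 32 = 25
9^4 mod 32 = 1
9^5 mod 32 = 9
9^6 mod 32 = 17
9^7 mod 32 = 25
9^8 mod 32 = 1
9^9 mod 32 = 9
9^10 mod 32 = 17


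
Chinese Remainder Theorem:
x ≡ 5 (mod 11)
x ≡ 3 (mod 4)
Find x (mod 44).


M = 11*4 = 44
M1 = M/11 = 4, M2 = M/4 = 11
M1^(-1) mod 11 = 3, M2^(-1) mod 4 = 3
x = 5*4*3 + 3*11*3 = 159
159 mod 44 = 27
Check: 27 mod 11 = 5 ✓, 27 mod 4 = 3 ✓

x ≡ 27 (mod 44)


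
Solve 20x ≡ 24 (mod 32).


GCD(20, 32) = 4 divides 24
Divide: 5x ≡ 6 (mod 8)
x ≡ 6 (mod 8)


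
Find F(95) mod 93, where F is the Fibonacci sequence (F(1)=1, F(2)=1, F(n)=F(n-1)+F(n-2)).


F(k) mod 93 for k=1..95:
1, 1, 2, 3, 5, 8, 13, 21, 34, 55, 89, 51, 47, 5, 52, 57, 16, 73, 89, 69, 65, 41, 13, 54, 67, 28, 2, 30, 32, 62, 1, 63, 64, 34, 5, 39, 44, 83, 34, 24, 58, 82, 47, 36, 83, 26, 16, 42, 58, 7, 65, 72, 44, 23, 67, 90, 64, 61, 32, 0, 32, 32, 64, 3, 67, 70, 44, 21, 65, 86, 58, 51, 16, 67, 83, 57, 47, 11, 58, 69, 34, 10, 44, 54, 5, 59, 64, 30, 1, 31, 32, 63, 2, 65, 67
F(95) mod 93 = 67


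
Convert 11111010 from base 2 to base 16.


11111010 (base 2) = 250 (decimal)
250 (decimal) = FA (base 16)


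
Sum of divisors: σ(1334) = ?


Divisors of 1334: 1, 2, 23, 29, 46, 58, 667, 1334
Sum = 1 + 2 + 23 + 29 + 46 + 58 + 667 + 1334 = 2160

σ(1334) = 2160


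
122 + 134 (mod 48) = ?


122 + 134 = 256
256 mod 48 = 16


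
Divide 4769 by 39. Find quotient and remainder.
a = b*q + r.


4769 = 39 * 122 + 11
Check: 4758 + 11 = 4769

q = 122, r = 11


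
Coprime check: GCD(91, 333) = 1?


Euclidean algorithm:
333 = 3 * 91 + 60
91 = 1 * 60 + 31
60 = 1 * 31 + 29
31 = 1 * 29 + 2
29 = 14 * 2 + 1
2 = 2 * 1 + 0
GCD(91, 333) = 1

Yes, coprime (GCD = 1)


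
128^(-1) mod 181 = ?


Use the extended Euclidean algorithm on (181, 128); each row r = 181*s + 128*t:
r=181, s=1, t=0
r=128, s=0, t=1
q=1: r=53, s=1, t=-1   [181*(1) + 128*(-1) = 53]
q=2: r=22, s=-2, t=3   [181*(-2) + 128*(3) = 22]
q=2: r=9, s=5, t=-7   [181*(5) + 128*(-7) = 9]
q=2: r=4, s=-12, t=17   [181*(-12) + 128*(17) = 4]
q=2: r=1, s=29, t=-41   [181*(29) + 128*(-41) = 1]
q=4: r=0, s=-128, t=181   [181*(-128) + 128*(181) = 0]
GCD = 1 with t = -41, so 128*(-41) ≡ 1 (mod 181)
Inverse = -41 mod 181 = 140
Check: 128 * 140 = 17920 ≡ 1 (mod 181)

128^(-1) ≡ 140 (mod 181)


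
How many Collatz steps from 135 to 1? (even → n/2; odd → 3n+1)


135 → 406 → 203 → 610 → 305 → 916 → 458 → 229 → 688 → 344 → 172 → 86 → 43 → 130 → 65 → 196 → 98 → 49 → 148 → 74 → 37 → 112 → 56 → 28 → 14 → 7 → 22 → 11 → 34 → 17 → 52 → 26 → 13 → 40 → 20 → 10 → 5 → 16 → 8 → 4 → 2 → 1
Total steps = 41

41 steps


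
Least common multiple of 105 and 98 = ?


GCD(105, 98) = 7
LCM = 105*98/7 = 10290/7 = 1470

LCM = 1470


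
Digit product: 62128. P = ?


6 × 2 × 1 × 2 × 8 = 192


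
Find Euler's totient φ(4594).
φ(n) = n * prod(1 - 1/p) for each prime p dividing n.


4594 = 2 × 2297
Prime factors: 2, 2297
φ(4594) = 4594 × (1-1/2) × (1-1/2297)
= 4594 × 1/2 × 2296/2297 = 2296

φ(4594) = 2296


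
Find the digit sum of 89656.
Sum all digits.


8 + 9 + 6 + 5 + 6 = 34


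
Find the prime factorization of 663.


663 / 3 = 221
221 / 13 = 17
17 / 17 = 1
663 = 3 × 13 × 17


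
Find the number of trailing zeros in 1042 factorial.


floor(1042/5) = 208
floor(1042/25) = 41
floor(1042/125) = 8
floor(1042/625) = 1
Total = 258

258 trailing zeros


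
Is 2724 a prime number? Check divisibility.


2724 / 2 = 1362 (exact division)
2724 is NOT prime.

No, 2724 is not prime


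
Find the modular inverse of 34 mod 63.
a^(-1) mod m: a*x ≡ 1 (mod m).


Use the extended Euclidean algorithm on (63, 34); each row r = 63*s + 34*t:
r=63, s=1, t=0
r=34, s=0, t=1
q=1: r=29, s=1, t=-1   [63*(1) + 34*(-1) = 29]
q=1: r=5, s=-1, t=2   [63*(-1) + 34*(2) = 5]
q=5: r=4, s=6, t=-11   [63*(6) + 34*(-11) = 4]
q=1: r=1, s=-7, t=13   [63*(-7) + 34*(13) = 1]
q=4: r=0, s=34, t=-63   [63*(34) + 34*(-63) = 0]
GCD = 1 with t = 13, so 34*(13) ≡ 1 (mod 63)
Inverse = 13 mod 63 = 13
Check: 34 * 13 = 442 ≡ 1 (mod 63)

34^(-1) ≡ 13 (mod 63)


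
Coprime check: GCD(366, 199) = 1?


Euclidean algorithm:
366 = 1 * 199 + 167
199 = 1 * 167 + 32
167 = 5 * 32 + 7
32 = 4 * 7 + 4
7 = 1 * 4 + 3
4 = 1 * 3 + 1
3 = 3 * 1 + 0
GCD(366, 199) = 1

Yes, coprime (GCD = 1)


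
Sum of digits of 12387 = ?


1 + 2 + 3 + 8 + 7 = 21


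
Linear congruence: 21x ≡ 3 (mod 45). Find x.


GCD(21, 45) = 3 divides 3
Divide: 7x ≡ 1 (mod 15)
x ≡ 13 (mod 15)


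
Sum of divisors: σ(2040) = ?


Divisors of 2040: 1, 2, 3, 4, 5, 6, 8, 10, 12, 15, 17, 20, 24, 30, 34, 40, 51, 60, 68, 85, 102, 120, 136, 170, 204, 255, 340, 408, 510, 680, 1020, 2040
Sum = 1 + 2 + 3 + 4 + 5 + 6 + 8 + 10 + 12 + 15 + 17 + 20 + 24 + 30 + 34 + 40 + 51 + 60 + 68 + 85 + 102 + 120 + 136 + 170 + 204 + 255 + 340 + 408 + 510 + 680 + 1020 + 2040 = 6480

σ(2040) = 6480


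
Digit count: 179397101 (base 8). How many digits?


179397101 in base 8 = 1254260755
Number of digits = 10

10 digits (base 8)


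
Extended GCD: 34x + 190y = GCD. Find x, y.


Tabular extended Euclidean (each row: r = 34*s + 190*t):
r=34, s=1, t=0
r=190, s=0, t=1
q=0: r=34, s=1, t=0   [34*(1) + 190*(0) = 34]
q=5: r=20, s=-5, t=1   [34*(-5) + 190*(1) = 20]
q=1: r=14, s=6, t=-1   [34*(6) + 190*(-1) = 14]
q=1: r=6, s=-11, t=2   [34*(-11) + 190*(2) = 6]
q=2: r=2, s=28, t=-5   [34*(28) + 190*(-5) = 2]
q=3: r=0, s=-95, t=17   [34*(-95) + 190*(17) = 0]
GCD = 2; from the row with r=2: x=28, y=-5
Check: 34*(28) + 190*(-5) = 952 - 950 = 2

GCD = 2, x = 28, y = -5
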